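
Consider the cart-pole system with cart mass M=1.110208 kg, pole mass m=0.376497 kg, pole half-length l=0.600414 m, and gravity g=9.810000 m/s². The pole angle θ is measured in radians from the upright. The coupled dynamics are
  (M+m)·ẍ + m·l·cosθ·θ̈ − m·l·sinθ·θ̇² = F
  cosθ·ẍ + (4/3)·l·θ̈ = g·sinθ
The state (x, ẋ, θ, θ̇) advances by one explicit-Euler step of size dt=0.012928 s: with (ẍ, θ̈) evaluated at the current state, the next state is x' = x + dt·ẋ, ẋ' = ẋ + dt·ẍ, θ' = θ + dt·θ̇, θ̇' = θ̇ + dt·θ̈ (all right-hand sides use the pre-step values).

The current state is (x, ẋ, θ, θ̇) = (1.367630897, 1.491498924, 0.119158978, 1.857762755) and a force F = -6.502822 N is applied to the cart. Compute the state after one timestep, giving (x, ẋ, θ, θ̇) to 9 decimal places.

sinθ=0.118877191, cosθ=0.992908965
temp = (F + m·l·θ̇²·sinθ)/(M+m) = (-6.502822 + 0.092745184)/1.486705 = -4.311599689
θ̈ = (g·sinθ − cosθ·temp)/(l·(4/3 − m·cos²θ/(M+m))) = 8.371948422
ẍ = temp − m·l·θ̈·cosθ/(M+m) = -5.575531093
Euler: x'=1.367630897+0.012928·1.491498924=1.386912995, ẋ'=1.491498924+0.012928·-5.575531093=1.419418458
       θ'=0.119158978+0.012928·1.857762755=0.143176135, θ̇'=1.857762755+0.012928·8.371948422=1.965995304

(1.386912995, 1.419418458, 0.143176135, 1.965995304)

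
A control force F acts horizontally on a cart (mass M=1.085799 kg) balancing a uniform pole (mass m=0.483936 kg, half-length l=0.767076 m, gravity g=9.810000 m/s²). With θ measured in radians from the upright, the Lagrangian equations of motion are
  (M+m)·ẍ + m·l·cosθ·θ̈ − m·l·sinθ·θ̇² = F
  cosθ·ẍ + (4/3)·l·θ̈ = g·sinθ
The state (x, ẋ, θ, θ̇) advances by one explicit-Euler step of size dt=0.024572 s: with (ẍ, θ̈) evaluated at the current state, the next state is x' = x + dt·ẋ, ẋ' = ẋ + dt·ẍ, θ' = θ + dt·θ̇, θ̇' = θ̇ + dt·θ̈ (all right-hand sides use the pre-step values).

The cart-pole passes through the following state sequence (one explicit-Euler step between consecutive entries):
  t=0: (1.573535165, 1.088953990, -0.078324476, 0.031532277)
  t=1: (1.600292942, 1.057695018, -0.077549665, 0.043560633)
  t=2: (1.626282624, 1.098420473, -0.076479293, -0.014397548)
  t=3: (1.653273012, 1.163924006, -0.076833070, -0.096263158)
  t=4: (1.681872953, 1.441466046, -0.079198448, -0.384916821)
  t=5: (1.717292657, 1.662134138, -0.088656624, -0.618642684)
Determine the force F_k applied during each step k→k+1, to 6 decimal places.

F_0 = -1.815732 N
F_1 = 1.728764 N
F_2 = 2.951423 N
F_3 = 13.382602 N
F_4 = 10.581418 N

step 0→1:
  ẍ = (ẋ'−ẋ)/dt = (1.057695018−1.088953990)/0.024572 = -1.272138
  θ̈ = (θ̇'−θ̇)/dt = (0.043560633−0.031532277)/0.024572 = 0.489515
  sinθ=-0.078244, cosθ=0.996934
  F = (M+m)·ẍ + m·l·cosθ·θ̈ − m·l·sinθ·θ̇² = -1.996919 + 0.181158 − -0.000029 = -1.815732
step 1→2:
  ẍ = (ẋ'−ẋ)/dt = (1.098420473−1.057695018)/0.024572 = 1.657393
  θ̈ = (θ̇'−θ̇)/dt = (-0.014397548−0.043560633)/0.024572 = -2.358708
  sinθ=-0.077472, cosθ=0.996995
  F = (M+m)·ẍ + m·l·cosθ·θ̈ − m·l·sinθ·θ̇² = 2.601667 + -0.872958 − -0.000055 = 1.728764
step 2→3:
  ẍ = (ẋ'−ẋ)/dt = (1.163924006−1.098420473)/0.024572 = 2.665779
  θ̈ = (θ̇'−θ̇)/dt = (-0.096263158−-0.014397548)/0.024572 = -3.331662
  sinθ=-0.076405, cosθ=0.997077
  F = (M+m)·ẍ + m·l·cosθ·θ̈ − m·l·sinθ·θ̇² = 4.184567 + -1.233150 − -0.000006 = 2.951423
step 3→4:
  ẍ = (ẋ'−ẋ)/dt = (1.441466046−1.163924006)/0.024572 = 11.295053
  θ̈ = (θ̇'−θ̇)/dt = (-0.384916821−-0.096263158)/0.024572 = -11.747260
  sinθ=-0.076757, cosθ=0.997050
  F = (M+m)·ẍ + m·l·cosθ·θ̈ − m·l·sinθ·θ̇² = 17.730240 + -4.347902 − -0.000264 = 13.382602
step 4→5:
  ẍ = (ẋ'−ẋ)/dt = (1.662134138−1.441466046)/0.024572 = 8.980469
  θ̈ = (θ̇'−θ̇)/dt = (-0.618642684−-0.384916821)/0.024572 = -9.511878
  sinθ=-0.079116, cosθ=0.996865
  F = (M+m)·ẍ + m·l·cosθ·θ̈ − m·l·sinθ·θ̇² = 14.096957 + -3.519890 − -0.004351 = 10.581418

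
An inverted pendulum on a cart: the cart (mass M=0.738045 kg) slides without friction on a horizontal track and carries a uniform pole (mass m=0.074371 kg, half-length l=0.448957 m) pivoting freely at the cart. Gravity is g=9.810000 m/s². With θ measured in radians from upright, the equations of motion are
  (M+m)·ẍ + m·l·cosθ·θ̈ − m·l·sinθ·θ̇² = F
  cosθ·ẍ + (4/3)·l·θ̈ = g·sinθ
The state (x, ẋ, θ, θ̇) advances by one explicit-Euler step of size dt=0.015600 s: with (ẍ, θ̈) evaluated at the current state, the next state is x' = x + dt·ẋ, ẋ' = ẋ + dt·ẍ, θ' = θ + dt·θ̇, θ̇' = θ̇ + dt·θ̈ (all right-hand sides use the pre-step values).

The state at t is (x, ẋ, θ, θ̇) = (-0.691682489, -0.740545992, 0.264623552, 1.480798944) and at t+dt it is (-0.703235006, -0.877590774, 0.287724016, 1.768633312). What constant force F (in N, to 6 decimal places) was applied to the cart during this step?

F = -6.561540 N

ẍ = (ẋ'−ẋ)/dt = (-0.877590774−-0.740545992)/0.015600 = -8.784922
θ̈ = (θ̇'−θ̇)/dt = (1.768633312−1.480798944)/0.015600 = 18.450921
sinθ=0.261546, cosθ=0.965191
F = (M+m)·ẍ + m·l·cosθ·θ̈ − m·l·sinθ·θ̇² = -7.137011 + 0.594620 − 0.019149 = -6.561540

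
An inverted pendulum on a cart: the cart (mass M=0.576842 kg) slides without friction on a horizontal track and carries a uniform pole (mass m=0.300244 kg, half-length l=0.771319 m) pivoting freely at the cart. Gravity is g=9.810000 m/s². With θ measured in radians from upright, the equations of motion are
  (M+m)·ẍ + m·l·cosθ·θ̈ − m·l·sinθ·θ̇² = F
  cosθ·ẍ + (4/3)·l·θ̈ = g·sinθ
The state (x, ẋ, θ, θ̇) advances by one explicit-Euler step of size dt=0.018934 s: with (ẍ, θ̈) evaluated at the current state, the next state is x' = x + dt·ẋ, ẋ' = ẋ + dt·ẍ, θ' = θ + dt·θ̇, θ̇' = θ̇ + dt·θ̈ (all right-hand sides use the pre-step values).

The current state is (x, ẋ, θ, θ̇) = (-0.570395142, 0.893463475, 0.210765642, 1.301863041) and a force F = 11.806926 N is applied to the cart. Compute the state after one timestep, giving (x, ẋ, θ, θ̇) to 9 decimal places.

(-0.553478305, 1.220698003, 0.235415117, 1.028499283)

sinθ=0.209208660, cosθ=0.977871022
temp = (F + m·l·θ̇²·sinθ)/(M+m) = (11.806926 + 0.082114267)/0.877086 = 13.555159092
θ̈ = (g·sinθ − cosθ·temp)/(l·(4/3 − m·cos²θ/(M+m))) = -14.437718290
ẍ = temp − m·l·θ̈·cosθ/(M+m) = 17.282905224
Euler: x'=-0.570395142+0.018934·0.893463475=-0.553478305, ẋ'=0.893463475+0.018934·17.282905224=1.220698003
       θ'=0.210765642+0.018934·1.301863041=0.235415117, θ̇'=1.301863041+0.018934·-14.437718290=1.028499283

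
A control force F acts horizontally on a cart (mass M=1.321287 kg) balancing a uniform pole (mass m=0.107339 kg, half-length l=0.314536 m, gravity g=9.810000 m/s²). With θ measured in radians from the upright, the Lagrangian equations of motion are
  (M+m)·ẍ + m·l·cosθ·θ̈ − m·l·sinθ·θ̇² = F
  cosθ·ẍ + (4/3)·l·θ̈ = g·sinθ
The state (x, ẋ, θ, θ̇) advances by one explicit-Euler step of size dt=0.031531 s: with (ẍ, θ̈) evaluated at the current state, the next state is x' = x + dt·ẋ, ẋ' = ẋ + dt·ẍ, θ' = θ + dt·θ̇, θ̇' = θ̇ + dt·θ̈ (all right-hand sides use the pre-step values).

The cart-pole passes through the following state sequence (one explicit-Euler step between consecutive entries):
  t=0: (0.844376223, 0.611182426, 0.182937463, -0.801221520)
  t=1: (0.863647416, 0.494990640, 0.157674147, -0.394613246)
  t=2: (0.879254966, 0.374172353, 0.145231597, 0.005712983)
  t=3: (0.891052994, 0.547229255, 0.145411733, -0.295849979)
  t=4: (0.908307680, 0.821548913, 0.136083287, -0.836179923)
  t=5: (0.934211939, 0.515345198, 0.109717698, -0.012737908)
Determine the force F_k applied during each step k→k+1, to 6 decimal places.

step 0→1:
  ẍ = (ẋ'−ẋ)/dt = (0.494990640−0.611182426)/0.031531 = -3.685002
  θ̈ = (θ̇'−θ̇)/dt = (-0.394613246−-0.801221520)/0.031531 = 12.895508
  sinθ=0.181919, cosθ=0.983314
  F = (M+m)·ẍ + m·l·cosθ·θ̈ − m·l·sinθ·θ̇² = -5.264489 + 0.428113 − 0.003943 = -4.840319
step 1→2:
  ẍ = (ẋ'−ẋ)/dt = (0.374172353−0.494990640)/0.031531 = -3.831730
  θ̈ = (θ̇'−θ̇)/dt = (0.005712983−-0.394613246)/0.031531 = 12.696274
  sinθ=0.157022, cosθ=0.987595
  F = (M+m)·ẍ + m·l·cosθ·θ̈ − m·l·sinθ·θ̇² = -5.474109 + 0.423334 − 0.000826 = -5.051601
step 2→3:
  ẍ = (ẋ'−ẋ)/dt = (0.547229255−0.374172353)/0.031531 = 5.488469
  θ̈ = (θ̇'−θ̇)/dt = (-0.295849979−0.005712983)/0.031531 = -9.564015
  sinθ=0.144722, cosθ=0.989472
  F = (M+m)·ẍ + m·l·cosθ·θ̈ − m·l·sinθ·θ̇² = 7.840969 + -0.319501 − 0.000000 = 7.521468
step 3→4:
  ẍ = (ẋ'−ẋ)/dt = (0.821548913−0.547229255)/0.031531 = 8.699999
  θ̈ = (θ̇'−θ̇)/dt = (-0.836179923−-0.295849979)/0.031531 = -17.136467
  sinθ=0.144900, cosθ=0.989446
  F = (M+m)·ẍ + m·l·cosθ·θ̈ − m·l·sinθ·θ̇² = 12.429044 + -0.572455 − 0.000428 = 11.856161
step 4→5:
  ẍ = (ẋ'−ẋ)/dt = (0.515345198−0.821548913)/0.031531 = -9.711196
  θ̈ = (θ̇'−θ̇)/dt = (-0.012737908−-0.836179923)/0.031531 = 26.115316
  sinθ=0.135664, cosθ=0.990755
  F = (M+m)·ẍ + m·l·cosθ·θ̈ − m·l·sinθ·θ̇² = -13.873667 + 0.873553 − 0.003203 = -13.003316

F_0 = -4.840319 N
F_1 = -5.051601 N
F_2 = 7.521468 N
F_3 = 11.856161 N
F_4 = -13.003316 N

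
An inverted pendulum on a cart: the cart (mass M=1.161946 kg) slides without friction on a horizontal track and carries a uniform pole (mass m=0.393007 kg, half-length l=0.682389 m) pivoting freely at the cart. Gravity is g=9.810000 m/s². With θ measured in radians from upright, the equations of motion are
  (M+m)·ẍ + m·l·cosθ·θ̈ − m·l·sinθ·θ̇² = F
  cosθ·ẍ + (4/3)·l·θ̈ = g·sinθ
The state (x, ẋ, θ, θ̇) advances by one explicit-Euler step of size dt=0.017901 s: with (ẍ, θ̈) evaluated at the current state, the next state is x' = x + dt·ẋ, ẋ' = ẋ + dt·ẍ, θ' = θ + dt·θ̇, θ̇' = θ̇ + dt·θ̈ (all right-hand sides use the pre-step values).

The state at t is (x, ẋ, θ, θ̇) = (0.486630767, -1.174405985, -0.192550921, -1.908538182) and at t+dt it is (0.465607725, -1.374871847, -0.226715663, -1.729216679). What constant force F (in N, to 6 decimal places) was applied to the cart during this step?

ẍ = (ẋ'−ẋ)/dt = (-1.374871847−-1.174405985)/0.017901 = -11.198585
θ̈ = (θ̇'−θ̇)/dt = (-1.729216679−-1.908538182)/0.017901 = 10.017401
sinθ=-0.191363, cosθ=0.981519
F = (M+m)·ẍ + m·l·cosθ·θ̈ − m·l·sinθ·θ̇² = -17.413273 + 2.636855 − -0.186936 = -14.589482

F = -14.589482 N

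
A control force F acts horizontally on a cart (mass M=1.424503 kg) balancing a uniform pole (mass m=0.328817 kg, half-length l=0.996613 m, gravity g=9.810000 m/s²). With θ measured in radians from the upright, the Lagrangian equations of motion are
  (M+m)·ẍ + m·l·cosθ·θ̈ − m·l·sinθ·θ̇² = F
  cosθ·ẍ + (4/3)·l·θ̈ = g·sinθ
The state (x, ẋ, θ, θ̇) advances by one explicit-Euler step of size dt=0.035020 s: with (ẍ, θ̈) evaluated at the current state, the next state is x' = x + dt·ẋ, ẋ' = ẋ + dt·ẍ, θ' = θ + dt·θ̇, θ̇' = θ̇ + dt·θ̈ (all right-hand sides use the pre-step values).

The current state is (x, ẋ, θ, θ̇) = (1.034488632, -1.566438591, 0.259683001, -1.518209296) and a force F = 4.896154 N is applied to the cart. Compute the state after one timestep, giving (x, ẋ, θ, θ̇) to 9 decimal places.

(0.979631953, -1.463199145, 0.206515311, -1.526911903)

sinθ=0.256774194, cosθ=0.966471424
temp = (F + m·l·θ̇²·sinθ)/(M+m) = (4.896154 + 0.193952543)/1.753320 = 2.903124668
θ̈ = (g·sinθ − cosθ·temp)/(l·(4/3 − m·cos²θ/(M+m))) = -0.248503920
ẍ = temp − m·l·θ̈·cosθ/(M+m) = 2.948013870
Euler: x'=1.034488632+0.035020·-1.566438591=0.979631953, ẋ'=-1.566438591+0.035020·2.948013870=-1.463199145
       θ'=0.259683001+0.035020·-1.518209296=0.206515311, θ̇'=-1.518209296+0.035020·-0.248503920=-1.526911903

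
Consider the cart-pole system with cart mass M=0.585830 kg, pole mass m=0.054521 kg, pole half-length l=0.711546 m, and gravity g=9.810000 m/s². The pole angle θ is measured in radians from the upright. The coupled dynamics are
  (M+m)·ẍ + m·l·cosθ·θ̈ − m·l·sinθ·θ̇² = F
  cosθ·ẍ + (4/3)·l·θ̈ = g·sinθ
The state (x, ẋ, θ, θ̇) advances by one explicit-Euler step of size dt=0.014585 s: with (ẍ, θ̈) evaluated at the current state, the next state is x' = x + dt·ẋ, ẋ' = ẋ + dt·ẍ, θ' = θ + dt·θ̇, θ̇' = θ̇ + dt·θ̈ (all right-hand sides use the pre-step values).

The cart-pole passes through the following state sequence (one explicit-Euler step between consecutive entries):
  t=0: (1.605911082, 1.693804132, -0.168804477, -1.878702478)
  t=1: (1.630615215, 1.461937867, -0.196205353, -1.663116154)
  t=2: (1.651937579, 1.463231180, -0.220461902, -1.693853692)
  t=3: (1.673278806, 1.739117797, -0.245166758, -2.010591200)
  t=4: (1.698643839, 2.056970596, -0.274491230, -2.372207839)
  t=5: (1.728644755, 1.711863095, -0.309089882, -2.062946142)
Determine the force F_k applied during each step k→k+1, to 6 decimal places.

F_0 = -9.591749 N
F_1 = -0.002488 N
F_2 = 11.314988 N
F_3 = 13.060226 N
F_4 = -14.300889 N

step 0→1:
  ẍ = (ẋ'−ẋ)/dt = (1.461937867−1.693804132)/0.014585 = -15.897584
  θ̈ = (θ̇'−θ̇)/dt = (-1.663116154−-1.878702478)/0.014585 = 14.781373
  sinθ=-0.168004, cosθ=0.985786
  F = (M+m)·ẍ + m·l·cosθ·θ̈ − m·l·sinθ·θ̇² = -10.180034 + 0.565281 − -0.023004 = -9.591749
step 1→2:
  ẍ = (ẋ'−ẋ)/dt = (1.463231180−1.461937867)/0.014585 = 0.088674
  θ̈ = (θ̇'−θ̇)/dt = (-1.693853692−-1.663116154)/0.014585 = -2.107476
  sinθ=-0.194949, cosθ=0.980813
  F = (M+m)·ẍ + m·l·cosθ·θ̈ − m·l·sinθ·θ̇² = 0.056783 + -0.080189 − -0.020919 = -0.002488
step 2→3:
  ẍ = (ẋ'−ẋ)/dt = (1.739117797−1.463231180)/0.014585 = 18.915778
  θ̈ = (θ̇'−θ̇)/dt = (-2.010591200−-1.693853692)/0.014585 = -21.716662
  sinθ=-0.218680, cosθ=0.975797
  F = (M+m)·ẍ + m·l·cosθ·θ̈ − m·l·sinθ·θ̇² = 12.112737 + -0.822090 − -0.024340 = 11.314988
step 3→4:
  ẍ = (ẋ'−ẋ)/dt = (2.056970596−1.739117797)/0.014585 = 21.793130
  θ̈ = (θ̇'−θ̇)/dt = (-2.372207839−-2.010591200)/0.014585 = -24.793736
  sinθ=-0.242718, cosθ=0.970097
  F = (M+m)·ẍ + m·l·cosθ·θ̈ − m·l·sinθ·θ̇² = 13.955253 + -0.933091 − -0.038064 = 13.060226
step 4→5:
  ẍ = (ẋ'−ẋ)/dt = (1.711863095−2.056970596)/0.014585 = -23.661810
  θ̈ = (θ̇'−θ̇)/dt = (-2.062946142−-2.372207839)/0.014585 = 21.204093
  sinθ=-0.271057, cosθ=0.962563
  F = (M+m)·ẍ + m·l·cosθ·θ̈ − m·l·sinθ·θ̇² = -15.151864 + 0.791800 − -0.059174 = -14.300889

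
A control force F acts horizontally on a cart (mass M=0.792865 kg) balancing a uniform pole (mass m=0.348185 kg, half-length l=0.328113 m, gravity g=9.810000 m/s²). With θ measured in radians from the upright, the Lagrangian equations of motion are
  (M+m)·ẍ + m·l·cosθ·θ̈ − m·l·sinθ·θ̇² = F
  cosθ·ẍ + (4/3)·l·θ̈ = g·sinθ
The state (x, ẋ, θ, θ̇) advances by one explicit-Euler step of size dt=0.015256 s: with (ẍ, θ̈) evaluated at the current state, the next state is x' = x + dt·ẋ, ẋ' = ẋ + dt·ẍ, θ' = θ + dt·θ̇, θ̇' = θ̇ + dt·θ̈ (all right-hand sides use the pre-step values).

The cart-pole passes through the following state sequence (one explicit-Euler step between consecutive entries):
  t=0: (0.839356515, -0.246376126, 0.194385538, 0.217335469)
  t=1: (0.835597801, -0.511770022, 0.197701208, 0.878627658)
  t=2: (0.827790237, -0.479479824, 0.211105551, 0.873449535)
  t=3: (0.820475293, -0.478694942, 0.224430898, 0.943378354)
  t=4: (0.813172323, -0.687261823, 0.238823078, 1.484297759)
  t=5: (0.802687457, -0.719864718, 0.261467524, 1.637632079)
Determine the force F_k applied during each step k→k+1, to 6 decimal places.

F_0 = -14.991988 N
F_1 = 2.359754 N
F_2 = 0.552475 N
F_3 = -11.673010 N
F_4 = -1.382378 N

step 0→1:
  ẍ = (ẋ'−ẋ)/dt = (-0.511770022−-0.246376126)/0.015256 = -17.396034
  θ̈ = (θ̇'−θ̇)/dt = (0.878627658−0.217335469)/0.015256 = 43.346368
  sinθ=0.193164, cosθ=0.981167
  F = (M+m)·ẍ + m·l·cosθ·θ̈ − m·l·sinθ·θ̇² = -19.849745 + 4.858799 − 0.001042 = -14.991988
step 1→2:
  ẍ = (ẋ'−ẋ)/dt = (-0.479479824−-0.511770022)/0.015256 = 2.116557
  θ̈ = (θ̇'−θ̇)/dt = (0.873449535−0.878627658)/0.015256 = -0.339416
  sinθ=0.196416, cosθ=0.980521
  F = (M+m)·ẍ + m·l·cosθ·θ̈ − m·l·sinθ·θ̇² = 2.415098 + -0.038021 − 0.017323 = 2.359754
step 2→3:
  ẍ = (ẋ'−ẋ)/dt = (-0.478694942−-0.479479824)/0.015256 = 0.051447
  θ̈ = (θ̇'−θ̇)/dt = (0.943378354−0.873449535)/0.015256 = 4.583693
  sinθ=0.209541, cosθ=0.977800
  F = (M+m)·ẍ + m·l·cosθ·θ̈ − m·l·sinθ·θ̇² = 0.058704 + 0.512034 − 0.018263 = 0.552475
step 3→4:
  ẍ = (ẋ'−ẋ)/dt = (-0.687261823−-0.478694942)/0.015256 = -13.671138
  θ̈ = (θ̇'−θ̇)/dt = (1.484297759−0.943378354)/0.015256 = 35.456175
  sinθ=0.222552, cosθ=0.974921
  F = (M+m)·ẍ + m·l·cosθ·θ̈ − m·l·sinθ·θ̇² = -15.599452 + 3.949069 − 0.022627 = -11.673010
step 4→5:
  ẍ = (ẋ'−ẋ)/dt = (-0.719864718−-0.687261823)/0.015256 = -2.137054
  θ̈ = (θ̇'−θ̇)/dt = (1.637632079−1.484297759)/0.015256 = 10.050755
  sinθ=0.236559, cosθ=0.971617
  F = (M+m)·ẍ + m·l·cosθ·θ̈ − m·l·sinθ·θ̇² = -2.438485 + 1.115648 − 0.059541 = -1.382378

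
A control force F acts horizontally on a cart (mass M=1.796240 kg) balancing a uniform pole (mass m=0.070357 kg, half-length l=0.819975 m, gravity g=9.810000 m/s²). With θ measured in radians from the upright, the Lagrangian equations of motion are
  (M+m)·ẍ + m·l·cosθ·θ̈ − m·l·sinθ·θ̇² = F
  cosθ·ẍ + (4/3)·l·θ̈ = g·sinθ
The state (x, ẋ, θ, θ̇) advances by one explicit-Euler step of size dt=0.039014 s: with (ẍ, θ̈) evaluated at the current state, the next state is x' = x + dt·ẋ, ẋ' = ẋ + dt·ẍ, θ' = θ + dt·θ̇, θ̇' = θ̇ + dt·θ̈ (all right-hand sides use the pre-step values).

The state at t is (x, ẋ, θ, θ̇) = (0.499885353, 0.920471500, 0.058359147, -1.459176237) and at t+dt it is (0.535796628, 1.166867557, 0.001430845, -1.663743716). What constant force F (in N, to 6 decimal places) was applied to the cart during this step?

ẍ = (ẋ'−ẋ)/dt = (1.166867557−0.920471500)/0.039014 = 6.315580
θ̈ = (θ̇'−θ̇)/dt = (-1.663743716−-1.459176237)/0.039014 = -5.243438
sinθ=0.058326, cosθ=0.998298
F = (M+m)·ẍ + m·l·cosθ·θ̈ − m·l·sinθ·θ̇² = 11.788644 + -0.301984 − 0.007164 = 11.479495

F = 11.479495 N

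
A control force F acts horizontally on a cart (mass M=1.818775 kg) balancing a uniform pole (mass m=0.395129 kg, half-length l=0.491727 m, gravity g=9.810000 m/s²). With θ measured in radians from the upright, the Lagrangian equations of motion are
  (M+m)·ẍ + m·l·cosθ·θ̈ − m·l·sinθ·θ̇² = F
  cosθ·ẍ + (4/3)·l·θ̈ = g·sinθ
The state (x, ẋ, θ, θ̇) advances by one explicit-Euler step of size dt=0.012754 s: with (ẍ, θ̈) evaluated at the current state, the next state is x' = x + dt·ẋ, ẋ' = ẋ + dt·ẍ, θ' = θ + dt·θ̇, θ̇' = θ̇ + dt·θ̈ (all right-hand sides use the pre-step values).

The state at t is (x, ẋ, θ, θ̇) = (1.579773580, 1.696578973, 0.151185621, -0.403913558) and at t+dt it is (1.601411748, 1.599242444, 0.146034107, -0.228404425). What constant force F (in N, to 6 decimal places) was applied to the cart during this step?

F = -14.257719 N

ẍ = (ẋ'−ẋ)/dt = (1.599242444−1.696578973)/0.012754 = -7.631843
θ̈ = (θ̇'−θ̇)/dt = (-0.228404425−-0.403913558)/0.012754 = 13.761105
sinθ=0.150610, cosθ=0.988593
F = (M+m)·ẍ + m·l·cosθ·θ̈ − m·l·sinθ·θ̇² = -16.896168 + 2.643224 − 0.004774 = -14.257719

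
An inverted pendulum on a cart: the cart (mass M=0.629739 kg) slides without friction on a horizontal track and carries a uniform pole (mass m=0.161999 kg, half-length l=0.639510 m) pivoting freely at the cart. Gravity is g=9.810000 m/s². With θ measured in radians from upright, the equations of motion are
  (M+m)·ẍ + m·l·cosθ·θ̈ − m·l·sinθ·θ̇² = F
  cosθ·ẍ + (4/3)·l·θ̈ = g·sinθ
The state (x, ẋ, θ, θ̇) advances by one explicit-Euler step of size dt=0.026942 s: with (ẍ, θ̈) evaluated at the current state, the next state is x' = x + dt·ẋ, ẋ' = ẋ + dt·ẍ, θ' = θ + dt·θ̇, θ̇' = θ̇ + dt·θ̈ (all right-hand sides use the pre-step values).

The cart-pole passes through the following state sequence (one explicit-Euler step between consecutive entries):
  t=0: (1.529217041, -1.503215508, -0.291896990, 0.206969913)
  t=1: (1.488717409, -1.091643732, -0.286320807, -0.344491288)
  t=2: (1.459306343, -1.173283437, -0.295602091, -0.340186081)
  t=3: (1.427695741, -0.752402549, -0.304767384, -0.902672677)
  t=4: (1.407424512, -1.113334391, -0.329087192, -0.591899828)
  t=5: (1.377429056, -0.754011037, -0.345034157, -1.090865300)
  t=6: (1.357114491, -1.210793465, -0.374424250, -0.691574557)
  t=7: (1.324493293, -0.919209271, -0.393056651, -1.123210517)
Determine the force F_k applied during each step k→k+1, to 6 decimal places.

F_0 = 10.065204 N
F_1 = -2.379773 N
F_2 = 10.302702 N
F_3 = -9.441342 N
F_4 = 8.755368 N
F_5 = -11.936755 N
F_6 = 7.042059 N

step 0→1:
  ẍ = (ẋ'−ẋ)/dt = (-1.091643732−-1.503215508)/0.026942 = 15.276215
  θ̈ = (θ̇'−θ̇)/dt = (-0.344491288−0.206969913)/0.026942 = -20.468458
  sinθ=-0.287769, cosθ=0.957700
  F = (M+m)·ẍ + m·l·cosθ·θ̈ − m·l·sinθ·θ̇² = 12.094760 + -2.030833 − -0.001277 = 10.065204
step 1→2:
  ẍ = (ẋ'−ẋ)/dt = (-1.173283437−-1.091643732)/0.026942 = -3.030202
  θ̈ = (θ̇'−θ̇)/dt = (-0.340186081−-0.344491288)/0.026942 = 0.159795
  sinθ=-0.282425, cosθ=0.959289
  F = (M+m)·ẍ + m·l·cosθ·θ̈ − m·l·sinθ·θ̇² = -2.399126 + 0.015881 − -0.003472 = -2.379773
step 2→3:
  ẍ = (ẋ'−ẋ)/dt = (-0.752402549−-1.173283437)/0.026942 = 15.621739
  θ̈ = (θ̇'−θ̇)/dt = (-0.902672677−-0.340186081)/0.026942 = -20.877685
  sinθ=-0.291316, cosθ=0.956627
  F = (M+m)·ẍ + m·l·cosθ·θ̈ − m·l·sinθ·θ̇² = 12.368324 + -2.069115 − -0.003493 = 10.302702
step 3→4:
  ẍ = (ẋ'−ẋ)/dt = (-1.113334391−-0.752402549)/0.026942 = -13.396624
  θ̈ = (θ̇'−θ̇)/dt = (-0.591899828−-0.902672677)/0.026942 = 11.534884
  sinθ=-0.300071, cosθ=0.953917
  F = (M+m)·ẍ + m·l·cosθ·θ̈ − m·l·sinθ·θ̇² = -10.606616 + 1.139944 − -0.025331 = -9.441342
step 4→5:
  ẍ = (ẋ'−ẋ)/dt = (-0.754011037−-1.113334391)/0.026942 = 13.336922
  θ̈ = (θ̇'−θ̇)/dt = (-1.090865300−-0.591899828)/0.026942 = -18.519986
  sinθ=-0.323179, cosθ=0.946338
  F = (M+m)·ẍ + m·l·cosθ·θ̈ − m·l·sinθ·θ̇² = 10.559348 + -1.815710 − -0.011730 = 8.755368
step 5→6:
  ẍ = (ẋ'−ẋ)/dt = (-1.210793465−-0.754011037)/0.026942 = -16.954288
  θ̈ = (θ̇'−θ̇)/dt = (-0.691574557−-1.090865300)/0.026942 = 14.820382
  sinθ=-0.338229, cosθ=0.941064
  F = (M+m)·ẍ + m·l·cosθ·θ̈ − m·l·sinθ·θ̇² = -13.423354 + 1.444901 − -0.041698 = -11.936755
step 6→7:
  ẍ = (ẋ'−ẋ)/dt = (-0.919209271−-1.210793465)/0.026942 = 10.822663
  θ̈ = (θ̇'−θ̇)/dt = (-1.123210517−-0.691574557)/0.026942 = -16.020932
  sinθ=-0.365737, cosθ=0.930718
  F = (M+m)·ẍ + m·l·cosθ·θ̈ − m·l·sinθ·θ̇² = 8.568714 + -1.544777 − -0.018122 = 7.042059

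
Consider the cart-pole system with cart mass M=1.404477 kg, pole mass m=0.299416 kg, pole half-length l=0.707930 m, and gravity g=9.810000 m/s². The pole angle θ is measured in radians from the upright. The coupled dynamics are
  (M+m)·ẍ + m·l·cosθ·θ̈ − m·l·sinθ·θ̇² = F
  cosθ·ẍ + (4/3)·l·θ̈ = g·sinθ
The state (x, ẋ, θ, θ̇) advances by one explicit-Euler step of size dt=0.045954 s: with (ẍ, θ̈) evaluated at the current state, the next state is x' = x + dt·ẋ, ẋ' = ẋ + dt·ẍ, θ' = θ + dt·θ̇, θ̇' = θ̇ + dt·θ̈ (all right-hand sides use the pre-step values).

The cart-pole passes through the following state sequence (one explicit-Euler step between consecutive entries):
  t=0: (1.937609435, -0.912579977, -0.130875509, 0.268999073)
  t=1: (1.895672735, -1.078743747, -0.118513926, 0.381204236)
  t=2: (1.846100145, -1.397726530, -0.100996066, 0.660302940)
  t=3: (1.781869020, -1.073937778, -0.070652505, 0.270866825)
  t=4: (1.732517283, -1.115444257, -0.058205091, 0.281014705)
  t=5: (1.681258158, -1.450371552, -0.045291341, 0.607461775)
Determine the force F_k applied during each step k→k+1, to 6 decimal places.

F_0 = -5.645930 N
F_1 = -10.545346 N
F_2 = 10.227688 N
F_3 = -1.491198 N
F_4 = -10.914331 N

step 0→1:
  ẍ = (ẋ'−ẋ)/dt = (-1.078743747−-0.912579977)/0.045954 = -3.615872
  θ̈ = (θ̇'−θ̇)/dt = (0.381204236−0.268999073)/0.045954 = 2.441684
  sinθ=-0.130502, cosθ=0.991448
  F = (M+m)·ẍ + m·l·cosθ·θ̈ − m·l·sinθ·θ̇² = -6.161059 + 0.513127 − -0.002002 = -5.645930
step 1→2:
  ẍ = (ẋ'−ẋ)/dt = (-1.397726530−-1.078743747)/0.045954 = -6.941350
  θ̈ = (θ̇'−θ̇)/dt = (0.660302940−0.381204236)/0.045954 = 6.073437
  sinθ=-0.118237, cosθ=0.992985
  F = (M+m)·ẍ + m·l·cosθ·θ̈ − m·l·sinθ·θ̇² = -11.827317 + 1.278329 − -0.003642 = -10.545346
step 2→3:
  ẍ = (ẋ'−ẋ)/dt = (-1.073937778−-1.397726530)/0.045954 = 7.045932
  θ̈ = (θ̇'−θ̇)/dt = (0.270866825−0.660302940)/0.045954 = -8.474477
  sinθ=-0.100824, cosθ=0.994904
  F = (M+m)·ẍ + m·l·cosθ·θ̈ − m·l·sinθ·θ̇² = 12.005514 + -1.787144 − -0.009318 = 10.227688
step 3→4:
  ẍ = (ẋ'−ẋ)/dt = (-1.115444257−-1.073937778)/0.045954 = -0.903218
  θ̈ = (θ̇'−θ̇)/dt = (0.281014705−0.270866825)/0.045954 = 0.220827
  sinθ=-0.070594, cosθ=0.997505
  F = (M+m)·ẍ + m·l·cosθ·θ̈ − m·l·sinθ·θ̇² = -1.538987 + 0.046691 − -0.001098 = -1.491198
step 4→5:
  ẍ = (ẋ'−ẋ)/dt = (-1.450371552−-1.115444257)/0.045954 = -7.288316
  θ̈ = (θ̇'−θ̇)/dt = (0.607461775−0.281014705)/0.045954 = 7.103779
  sinθ=-0.058172, cosθ=0.998307
  F = (M+m)·ẍ + m·l·cosθ·θ̈ − m·l·sinθ·θ̇² = -12.418511 + 1.503207 − -0.000974 = -10.914331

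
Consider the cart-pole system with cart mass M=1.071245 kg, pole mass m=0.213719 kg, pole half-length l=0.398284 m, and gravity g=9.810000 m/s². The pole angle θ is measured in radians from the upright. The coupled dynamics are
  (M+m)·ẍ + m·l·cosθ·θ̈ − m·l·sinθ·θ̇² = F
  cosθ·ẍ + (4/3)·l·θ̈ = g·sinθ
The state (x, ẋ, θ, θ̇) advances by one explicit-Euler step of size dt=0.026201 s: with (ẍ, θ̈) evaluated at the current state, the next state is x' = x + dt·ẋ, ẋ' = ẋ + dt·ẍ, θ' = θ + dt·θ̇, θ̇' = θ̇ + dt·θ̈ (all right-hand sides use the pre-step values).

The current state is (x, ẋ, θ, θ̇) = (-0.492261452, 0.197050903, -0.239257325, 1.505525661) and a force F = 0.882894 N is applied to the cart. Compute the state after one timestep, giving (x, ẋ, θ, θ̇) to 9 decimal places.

(-0.487098521, 0.224766136, -0.199811047, 1.340120868)

sinθ=-0.236981173, cosθ=0.971514243
temp = (F + m·l·θ̇²·sinθ)/(M+m) = (0.882894 + -0.045722099)/1.284964 = 0.651513895
θ̈ = (g·sinθ − cosθ·temp)/(l·(4/3 − m·cos²θ/(M+m))) = -6.312919073
ẍ = temp − m·l·θ̈·cosθ/(M+m) = 1.057792944
Euler: x'=-0.492261452+0.026201·0.197050903=-0.487098521, ẋ'=0.197050903+0.026201·1.057792944=0.224766136
       θ'=-0.239257325+0.026201·1.505525661=-0.199811047, θ̇'=1.505525661+0.026201·-6.312919073=1.340120868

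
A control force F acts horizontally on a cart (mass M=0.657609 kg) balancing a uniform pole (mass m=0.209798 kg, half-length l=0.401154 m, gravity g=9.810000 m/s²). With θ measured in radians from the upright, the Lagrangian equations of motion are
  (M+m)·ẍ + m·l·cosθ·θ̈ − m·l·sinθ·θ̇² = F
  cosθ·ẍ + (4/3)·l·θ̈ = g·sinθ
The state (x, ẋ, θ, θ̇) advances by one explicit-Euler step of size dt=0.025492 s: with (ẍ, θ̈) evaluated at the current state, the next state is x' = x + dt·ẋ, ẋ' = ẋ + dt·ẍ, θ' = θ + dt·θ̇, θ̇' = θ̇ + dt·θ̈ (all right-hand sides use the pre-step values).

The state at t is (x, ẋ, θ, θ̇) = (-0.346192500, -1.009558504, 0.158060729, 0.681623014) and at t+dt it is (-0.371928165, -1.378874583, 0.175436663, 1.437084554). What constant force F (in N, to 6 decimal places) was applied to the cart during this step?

ẍ = (ẋ'−ẋ)/dt = (-1.378874583−-1.009558504)/0.025492 = -14.487529
θ̈ = (θ̇'−θ̇)/dt = (1.437084554−0.681623014)/0.025492 = 29.635240
sinθ=0.157403, cosθ=0.987534
F = (M+m)·ẍ + m·l·cosθ·θ̈ − m·l·sinθ·θ̇² = -12.566584 + 2.463050 − 0.006155 = -10.109689

F = -10.109689 N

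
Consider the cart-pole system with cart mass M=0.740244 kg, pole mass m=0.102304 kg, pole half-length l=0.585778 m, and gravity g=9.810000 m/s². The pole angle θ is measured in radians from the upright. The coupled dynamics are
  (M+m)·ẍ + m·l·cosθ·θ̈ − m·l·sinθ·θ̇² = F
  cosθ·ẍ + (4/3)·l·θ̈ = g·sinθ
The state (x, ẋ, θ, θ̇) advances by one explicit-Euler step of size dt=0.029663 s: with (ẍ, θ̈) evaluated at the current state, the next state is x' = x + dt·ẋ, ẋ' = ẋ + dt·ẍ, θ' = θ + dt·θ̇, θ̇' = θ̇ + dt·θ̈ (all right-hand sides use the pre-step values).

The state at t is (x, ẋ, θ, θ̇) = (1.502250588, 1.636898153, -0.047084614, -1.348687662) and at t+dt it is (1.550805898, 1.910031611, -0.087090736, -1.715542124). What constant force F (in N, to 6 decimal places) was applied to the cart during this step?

ẍ = (ẋ'−ẋ)/dt = (1.910031611−1.636898153)/0.029663 = 9.207884
θ̈ = (θ̇'−θ̇)/dt = (-1.715542124−-1.348687662)/0.029663 = -12.367409
sinθ=-0.047067, cosθ=0.998892
F = (M+m)·ẍ + m·l·cosθ·θ̈ − m·l·sinθ·θ̇² = 7.758084 + -0.740326 − -0.005131 = 7.022889

F = 7.022889 N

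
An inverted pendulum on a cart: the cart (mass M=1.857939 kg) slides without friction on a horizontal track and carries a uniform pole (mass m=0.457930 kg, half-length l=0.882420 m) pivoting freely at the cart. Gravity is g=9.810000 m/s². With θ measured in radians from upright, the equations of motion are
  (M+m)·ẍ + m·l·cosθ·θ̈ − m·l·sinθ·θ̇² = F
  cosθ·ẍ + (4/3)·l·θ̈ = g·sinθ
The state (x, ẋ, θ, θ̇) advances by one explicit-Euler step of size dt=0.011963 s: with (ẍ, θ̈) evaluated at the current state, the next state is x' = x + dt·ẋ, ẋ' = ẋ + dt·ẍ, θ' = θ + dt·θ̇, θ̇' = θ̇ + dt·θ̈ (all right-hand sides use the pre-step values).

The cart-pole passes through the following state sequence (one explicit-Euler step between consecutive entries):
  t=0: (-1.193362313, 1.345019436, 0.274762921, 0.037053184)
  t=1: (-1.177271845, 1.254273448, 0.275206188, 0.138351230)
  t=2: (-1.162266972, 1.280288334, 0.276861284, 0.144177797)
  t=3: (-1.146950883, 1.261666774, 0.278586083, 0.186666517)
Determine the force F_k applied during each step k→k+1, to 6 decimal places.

step 0→1:
  ẍ = (ẋ'−ẋ)/dt = (1.254273448−1.345019436)/0.011963 = -7.585554
  θ̈ = (θ̇'−θ̇)/dt = (0.138351230−0.037053184)/0.011963 = 8.467612
  sinθ=0.271319, cosθ=0.962490
  F = (M+m)·ẍ + m·l·cosθ·θ̈ − m·l·sinθ·θ̇² = -17.567150 + 3.293301 − 0.000151 = -14.274000
step 1→2:
  ẍ = (ẋ'−ẋ)/dt = (1.280288334−1.254273448)/0.011963 = 2.174612
  θ̈ = (θ̇'−θ̇)/dt = (0.144177797−0.138351230)/0.011963 = 0.487049
  sinθ=0.271745, cosθ=0.962369
  F = (M+m)·ẍ + m·l·cosθ·θ̈ − m·l·sinθ·θ̇² = 5.036117 + 0.189404 − 0.002102 = 5.223419
step 2→3:
  ẍ = (ẋ'−ẋ)/dt = (1.261666774−1.280288334)/0.011963 = -1.556596
  θ̈ = (θ̇'−θ̇)/dt = (0.186666517−0.144177797)/0.011963 = 3.551678
  sinθ=0.273338, cosθ=0.961918
  F = (M+m)·ẍ + m·l·cosθ·θ̈ − m·l·sinθ·θ̇² = -3.604873 + 1.380531 − 0.002296 = -2.226638

F_0 = -14.274000 N
F_1 = 5.223419 N
F_2 = -2.226638 N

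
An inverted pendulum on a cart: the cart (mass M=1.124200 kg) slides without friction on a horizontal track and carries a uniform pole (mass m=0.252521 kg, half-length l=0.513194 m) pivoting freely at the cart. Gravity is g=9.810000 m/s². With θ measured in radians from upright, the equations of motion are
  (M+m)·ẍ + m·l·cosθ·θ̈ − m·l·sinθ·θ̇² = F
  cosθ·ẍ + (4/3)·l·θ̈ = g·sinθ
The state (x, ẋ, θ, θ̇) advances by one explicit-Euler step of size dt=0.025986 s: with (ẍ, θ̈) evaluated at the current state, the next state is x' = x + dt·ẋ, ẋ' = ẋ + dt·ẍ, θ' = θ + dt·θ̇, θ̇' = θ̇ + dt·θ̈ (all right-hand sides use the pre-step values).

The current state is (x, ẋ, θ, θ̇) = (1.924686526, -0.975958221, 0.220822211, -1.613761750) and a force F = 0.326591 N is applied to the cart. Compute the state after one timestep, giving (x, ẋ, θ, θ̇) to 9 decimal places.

sinθ=0.219031943, cosθ=0.975717689
temp = (F + m·l·θ̇²·sinθ)/(M+m) = (0.326591 + 0.073920579)/1.376721 = 0.290917026
θ̈ = (g·sinθ − cosθ·temp)/(l·(4/3 − m·cos²θ/(M+m))) = 3.136081457
ẍ = temp − m·l·θ̈·cosθ/(M+m) = 0.002882435
Euler: x'=1.924686526+0.025986·-0.975958221=1.899325276, ẋ'=-0.975958221+0.025986·0.002882435=-0.975883318
       θ'=0.220822211+0.025986·-1.613761750=0.178886998, θ̇'=-1.613761750+0.025986·3.136081457=-1.532267537

(1.899325276, -0.975883318, 0.178886998, -1.532267537)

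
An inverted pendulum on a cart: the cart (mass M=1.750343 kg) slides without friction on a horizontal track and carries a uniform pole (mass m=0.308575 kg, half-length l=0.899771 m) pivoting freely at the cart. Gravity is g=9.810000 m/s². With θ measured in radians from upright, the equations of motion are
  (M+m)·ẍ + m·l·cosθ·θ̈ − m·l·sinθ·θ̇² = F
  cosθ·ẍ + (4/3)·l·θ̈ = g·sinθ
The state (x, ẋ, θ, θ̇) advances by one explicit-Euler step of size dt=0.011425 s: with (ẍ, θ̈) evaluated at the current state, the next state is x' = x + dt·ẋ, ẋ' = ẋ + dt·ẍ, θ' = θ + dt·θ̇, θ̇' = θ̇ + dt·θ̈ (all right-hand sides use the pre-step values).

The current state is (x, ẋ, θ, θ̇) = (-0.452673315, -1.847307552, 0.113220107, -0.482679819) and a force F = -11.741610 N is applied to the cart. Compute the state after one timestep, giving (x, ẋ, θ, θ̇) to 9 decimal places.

sinθ=0.112978371, cosθ=0.993597447
temp = (F + m·l·θ̇²·sinθ)/(M+m) = (-11.741610 + 0.007308131)/2.058918 = -5.699256536
θ̈ = (g·sinθ − cosθ·temp)/(l·(4/3 − m·cos²θ/(M+m))) = 6.348496451
ẍ = temp − m·l·θ̈·cosθ/(M+m) = -6.549875434
Euler: x'=-0.452673315+0.011425·-1.847307552=-0.473778804, ẋ'=-1.847307552+0.011425·-6.549875434=-1.922139879
       θ'=0.113220107+0.011425·-0.482679819=0.107705490, θ̇'=-0.482679819+0.011425·6.348496451=-0.410148247

(-0.473778804, -1.922139879, 0.107705490, -0.410148247)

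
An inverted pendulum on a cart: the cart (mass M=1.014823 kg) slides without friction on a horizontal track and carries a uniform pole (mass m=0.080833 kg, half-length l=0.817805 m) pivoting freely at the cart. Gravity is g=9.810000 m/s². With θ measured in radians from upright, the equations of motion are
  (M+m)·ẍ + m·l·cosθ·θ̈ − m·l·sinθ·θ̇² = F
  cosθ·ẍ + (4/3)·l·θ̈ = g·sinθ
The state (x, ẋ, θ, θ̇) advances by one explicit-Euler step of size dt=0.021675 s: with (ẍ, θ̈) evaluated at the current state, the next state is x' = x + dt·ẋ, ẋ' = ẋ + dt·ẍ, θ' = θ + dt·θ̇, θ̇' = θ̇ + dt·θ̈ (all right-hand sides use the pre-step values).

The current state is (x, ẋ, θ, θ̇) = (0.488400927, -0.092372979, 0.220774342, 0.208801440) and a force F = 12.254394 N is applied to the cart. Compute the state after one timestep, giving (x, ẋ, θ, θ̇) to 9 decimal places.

sinθ=0.218985236, cosθ=0.975728172
temp = (F + m·l·θ̇²·sinθ)/(M+m) = (12.254394 + 0.000631132)/1.095656 = 11.185102927
θ̈ = (g·sinθ − cosθ·temp)/(l·(4/3 − m·cos²θ/(M+m))) = -8.485640018
ẍ = temp − m·l·θ̈·cosθ/(M+m) = 11.684651457
Euler: x'=0.488400927+0.021675·-0.092372979=0.486398743, ẋ'=-0.092372979+0.021675·11.684651457=0.160891841
       θ'=0.220774342+0.021675·0.208801440=0.225300113, θ̇'=0.208801440+0.021675·-8.485640018=0.024875193

(0.486398743, 0.160891841, 0.225300113, 0.024875193)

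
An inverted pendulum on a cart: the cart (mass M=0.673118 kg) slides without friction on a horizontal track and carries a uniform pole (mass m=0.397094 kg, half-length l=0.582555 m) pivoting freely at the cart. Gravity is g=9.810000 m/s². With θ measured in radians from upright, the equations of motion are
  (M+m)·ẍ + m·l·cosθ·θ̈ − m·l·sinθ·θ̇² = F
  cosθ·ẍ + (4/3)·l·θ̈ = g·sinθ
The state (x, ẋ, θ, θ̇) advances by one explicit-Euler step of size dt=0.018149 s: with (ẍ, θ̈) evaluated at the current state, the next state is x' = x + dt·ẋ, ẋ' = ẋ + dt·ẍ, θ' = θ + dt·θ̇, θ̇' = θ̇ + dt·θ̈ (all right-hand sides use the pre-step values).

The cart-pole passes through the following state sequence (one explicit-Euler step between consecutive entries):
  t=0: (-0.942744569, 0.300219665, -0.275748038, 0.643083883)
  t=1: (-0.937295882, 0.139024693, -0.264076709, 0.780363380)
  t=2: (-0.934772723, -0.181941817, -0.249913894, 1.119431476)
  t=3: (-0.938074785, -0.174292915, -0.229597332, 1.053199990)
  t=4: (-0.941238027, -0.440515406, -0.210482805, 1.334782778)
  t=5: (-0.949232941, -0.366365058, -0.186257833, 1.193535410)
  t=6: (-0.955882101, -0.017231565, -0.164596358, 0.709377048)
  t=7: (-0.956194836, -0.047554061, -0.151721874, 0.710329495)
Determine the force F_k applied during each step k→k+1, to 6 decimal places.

F_0 = -7.795638 N
F_1 = -14.718036 N
F_2 = -0.295232 N
F_3 = -12.145336 N
F_4 = 2.697995 N
F_5 = 14.584363 N
F_6 = -1.757010 N

step 0→1:
  ẍ = (ẋ'−ẋ)/dt = (0.139024693−0.300219665)/0.018149 = -8.881755
  θ̈ = (θ̇'−θ̇)/dt = (0.780363380−0.643083883)/0.018149 = 7.564025
  sinθ=-0.272267, cosθ=0.962222
  F = (M+m)·ẍ + m·l·cosθ·θ̈ − m·l·sinθ·θ̇² = -9.505361 + 1.683676 − -0.026047 = -7.795638
step 1→2:
  ẍ = (ẋ'−ẋ)/dt = (-0.181941817−0.139024693)/0.018149 = -17.685080
  θ̈ = (θ̇'−θ̇)/dt = (1.119431476−0.780363380)/0.018149 = 18.682467
  sinθ=-0.261018, cosθ=0.965334
  F = (M+m)·ẍ + m·l·cosθ·θ̈ − m·l·sinθ·θ̇² = -18.926784 + 4.171978 − -0.036770 = -14.718036
step 2→3:
  ẍ = (ẋ'−ẋ)/dt = (-0.174292915−-0.181941817)/0.018149 = 0.421450
  θ̈ = (θ̇'−θ̇)/dt = (1.053199990−1.119431476)/0.018149 = -3.649319
  sinθ=-0.247321, cosθ=0.968934
  F = (M+m)·ẍ + m·l·cosθ·θ̈ − m·l·sinθ·θ̇² = 0.451041 + -0.817968 − -0.071694 = -0.295232
step 3→4:
  ẍ = (ẋ'−ẋ)/dt = (-0.440515406−-0.174292915)/0.018149 = -14.668714
  θ̈ = (θ̇'−θ̇)/dt = (1.334782778−1.053199990)/0.018149 = 15.515058
  sinθ=-0.227585, cosθ=0.973758
  F = (M+m)·ẍ + m·l·cosθ·θ̈ − m·l·sinθ·θ̇² = -15.698634 + 3.494900 − -0.058398 = -12.145336
step 4→5:
  ẍ = (ẋ'−ẋ)/dt = (-0.366365058−-0.440515406)/0.018149 = 4.085644
  θ̈ = (θ̇'−θ̇)/dt = (1.193535410−1.334782778)/0.018149 = -7.782653
  sinθ=-0.208932, cosθ=0.977930
  F = (M+m)·ẍ + m·l·cosθ·θ̈ − m·l·sinθ·θ̇² = 4.372505 + -1.760621 − -0.086111 = 2.697995
step 5→6:
  ẍ = (ẋ'−ẋ)/dt = (-0.017231565−-0.366365058)/0.018149 = 19.237065
  θ̈ = (θ̇'−θ̇)/dt = (0.709377048−1.193535410)/0.018149 = -26.676862
  sinθ=-0.185183, cosθ=0.982704
  F = (M+m)·ẍ + m·l·cosθ·θ̈ − m·l·sinθ·θ̇² = 20.587738 + -6.064399 − -0.061024 = 14.584363
step 6→7:
  ẍ = (ẋ'−ẋ)/dt = (-0.047554061−-0.017231565)/0.018149 = -1.670753
  θ̈ = (θ̇'−θ̇)/dt = (0.710329495−0.709377048)/0.018149 = 0.052479
  sinθ=-0.163854, cosθ=0.986485
  F = (M+m)·ẍ + m·l·cosθ·θ̈ − m·l·sinθ·θ̇² = -1.788060 + 0.011976 − -0.019074 = -1.757010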